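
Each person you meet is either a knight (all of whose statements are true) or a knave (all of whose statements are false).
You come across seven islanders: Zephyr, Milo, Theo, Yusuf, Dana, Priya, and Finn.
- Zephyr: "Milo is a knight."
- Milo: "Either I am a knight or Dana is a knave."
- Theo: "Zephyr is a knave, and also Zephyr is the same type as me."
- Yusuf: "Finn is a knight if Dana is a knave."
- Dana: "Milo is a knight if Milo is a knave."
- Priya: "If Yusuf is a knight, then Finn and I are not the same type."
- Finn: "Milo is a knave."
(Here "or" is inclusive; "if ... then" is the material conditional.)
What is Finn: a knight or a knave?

Finn is a knave.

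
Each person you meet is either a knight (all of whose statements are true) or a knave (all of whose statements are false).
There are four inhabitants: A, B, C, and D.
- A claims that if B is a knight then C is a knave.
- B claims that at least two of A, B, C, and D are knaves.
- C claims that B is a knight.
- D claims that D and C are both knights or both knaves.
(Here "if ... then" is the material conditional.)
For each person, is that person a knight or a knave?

Since A is a knave, "if B is a knight then C is a knave" needs to be False, which holds.
As a knight, B's statement "at least two of A, B, C, and D are knaves" should be True; it is.
Since C is a knight, "B is a knight" needs to be True, which holds.
D is a knave; "D and C are both knights or both knaves" is False, as required.

A is a knave, B is a knight, C is a knight, and D is a knave.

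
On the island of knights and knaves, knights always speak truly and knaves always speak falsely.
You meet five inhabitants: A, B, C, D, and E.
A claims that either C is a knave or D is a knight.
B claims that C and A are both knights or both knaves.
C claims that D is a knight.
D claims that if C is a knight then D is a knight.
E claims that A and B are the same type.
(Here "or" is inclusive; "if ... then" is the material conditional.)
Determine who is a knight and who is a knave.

Suppose A is a knave. Then A's statement "either C is a knave or D is a knight" would have to be false. Checking the 16 ways to assign the others, none is consistent with every speaker.
(For instance, with B=knight, C=knight, D=knight, E=knight, A's claim "either C is a knave or D is a knight" comes out true where it would need to be false.)
So A must be a knight, making "either C is a knave or D is a knight" true. Taking A=knight, B=knight, C=knight, D=knight, E=knight, each remaining statement checks out:
  B (knight): "C and A are both knights or both knaves" — true. ✓
  C (knight): "D is a knight" — true. ✓
  D (knight): "if C is a knight then D is a knight" — true. ✓
  E (knight): "A and B are the same type" — true. ✓
This is the unique consistent assignment.

A is a knight, B is a knight, C is a knight, D is a knight, and E is a knight.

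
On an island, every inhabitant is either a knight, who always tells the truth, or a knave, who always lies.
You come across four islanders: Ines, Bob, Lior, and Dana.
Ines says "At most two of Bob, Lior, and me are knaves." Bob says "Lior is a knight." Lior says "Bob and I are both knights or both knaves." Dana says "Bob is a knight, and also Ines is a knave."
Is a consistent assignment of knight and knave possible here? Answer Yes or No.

Yes

One consistent assignment: Ines=knight, Bob=knight, Lior=knight, Dana=knave.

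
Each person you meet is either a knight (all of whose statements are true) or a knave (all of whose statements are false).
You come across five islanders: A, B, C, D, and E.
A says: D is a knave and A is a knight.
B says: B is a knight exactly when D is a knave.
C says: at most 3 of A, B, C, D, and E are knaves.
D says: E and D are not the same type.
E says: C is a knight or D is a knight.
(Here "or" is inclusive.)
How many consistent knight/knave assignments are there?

3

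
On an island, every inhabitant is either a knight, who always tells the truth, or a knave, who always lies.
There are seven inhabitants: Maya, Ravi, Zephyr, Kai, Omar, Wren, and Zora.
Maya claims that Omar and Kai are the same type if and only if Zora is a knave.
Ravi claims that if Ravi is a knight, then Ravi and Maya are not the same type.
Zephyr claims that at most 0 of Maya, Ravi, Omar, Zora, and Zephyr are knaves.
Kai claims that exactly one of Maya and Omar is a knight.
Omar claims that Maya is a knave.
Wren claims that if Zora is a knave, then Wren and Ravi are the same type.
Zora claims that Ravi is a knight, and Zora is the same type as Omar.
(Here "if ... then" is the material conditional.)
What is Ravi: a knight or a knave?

Consistent assignments: {Maya=knave, Ravi=knight, Zephyr=knave, Kai=knight, Omar=knight, Wren=knight, Zora=knight}
In every consistent assignment, Ravi is a knight.

Ravi is a knight.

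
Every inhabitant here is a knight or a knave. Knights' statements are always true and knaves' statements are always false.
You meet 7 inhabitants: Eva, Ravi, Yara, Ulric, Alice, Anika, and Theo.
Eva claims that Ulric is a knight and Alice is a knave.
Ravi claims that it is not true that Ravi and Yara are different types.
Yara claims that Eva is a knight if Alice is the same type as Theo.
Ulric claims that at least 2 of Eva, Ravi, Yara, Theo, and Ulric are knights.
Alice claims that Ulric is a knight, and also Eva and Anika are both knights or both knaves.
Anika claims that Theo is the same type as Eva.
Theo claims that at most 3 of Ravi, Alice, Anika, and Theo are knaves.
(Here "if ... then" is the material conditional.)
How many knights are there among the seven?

The unique consistent assignment is Eva=knight, Ravi=knave, Yara=knight, Ulric=knight, Alice=knave, Anika=knave, Theo=knave.
That has 3 knights.

3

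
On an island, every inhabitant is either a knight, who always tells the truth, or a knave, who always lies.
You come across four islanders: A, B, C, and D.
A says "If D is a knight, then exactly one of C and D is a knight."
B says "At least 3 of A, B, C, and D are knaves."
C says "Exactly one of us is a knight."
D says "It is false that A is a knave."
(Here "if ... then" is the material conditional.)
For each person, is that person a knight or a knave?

A is a knight, B is a knave, C is a knave, and D is a knight.

A is a knight, and the claim "if D is a knight, then exactly one of C and D is a knight" is indeed True.
B is a knave; "at least 3 of A, B, C, and D are knaves" is false, as required.
Since C is a knave, "exactly one of us is a knight" needs to be false, which holds.
D is a knight, so "it is false that A is a knave" must be True — and it is.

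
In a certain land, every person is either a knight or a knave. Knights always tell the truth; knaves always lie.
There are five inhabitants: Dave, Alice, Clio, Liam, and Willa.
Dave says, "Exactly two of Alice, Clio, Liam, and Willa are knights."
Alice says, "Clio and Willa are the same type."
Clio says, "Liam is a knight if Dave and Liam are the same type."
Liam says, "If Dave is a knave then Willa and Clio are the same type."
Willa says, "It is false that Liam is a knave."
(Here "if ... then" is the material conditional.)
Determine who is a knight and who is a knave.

Dave is a knave, Alice is a knight, Clio is a knight, Liam is a knight, and Willa is a knight.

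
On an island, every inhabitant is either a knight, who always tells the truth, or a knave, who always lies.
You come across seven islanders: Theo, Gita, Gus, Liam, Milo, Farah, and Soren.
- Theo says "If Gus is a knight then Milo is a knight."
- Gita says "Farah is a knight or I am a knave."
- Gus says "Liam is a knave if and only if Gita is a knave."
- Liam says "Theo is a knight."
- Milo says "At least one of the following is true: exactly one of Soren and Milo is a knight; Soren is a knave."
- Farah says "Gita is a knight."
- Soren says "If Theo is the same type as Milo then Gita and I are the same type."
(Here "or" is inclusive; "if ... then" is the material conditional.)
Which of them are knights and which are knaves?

Theo is a knight, Gita is a knight, Gus is a knight, Liam is a knight, Milo is a knight, Farah is a knight, and Soren is a knave.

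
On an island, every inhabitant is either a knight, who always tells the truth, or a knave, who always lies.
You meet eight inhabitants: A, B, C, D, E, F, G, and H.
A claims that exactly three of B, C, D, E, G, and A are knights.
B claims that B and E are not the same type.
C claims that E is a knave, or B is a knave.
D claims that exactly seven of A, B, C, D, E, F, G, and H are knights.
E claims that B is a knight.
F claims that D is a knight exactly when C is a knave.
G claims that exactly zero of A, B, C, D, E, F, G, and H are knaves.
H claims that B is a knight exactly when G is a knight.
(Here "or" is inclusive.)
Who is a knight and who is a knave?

Since A is a knave, "exactly three of B, C, D, E, G, and A are knights" needs to be False, which holds.
B is a knave, so "B and E are not the same type" must be False — and it is.
Since C is a knight, "E is a knave, or B is a knave" needs to be True, which holds.
D (knave): "exactly seven of A, B, C, D, E, F, G, and H are knights" — False. ✓
E is a knave; "B is a knight" is False, as required.
F is a knight, and the claim "D is a knight exactly when C is a knave" is indeed True.
Since G is a knave, "exactly zero of A, B, C, D, E, F, G, and H are knaves" needs to be False, which holds.
Since H is a knight, "B is a knight exactly when G is a knight" needs to be True, which holds.

A is a knave, B is a knave, C is a knight, D is a knave, E is a knave, F is a knight, G is a knave, and H is a knight.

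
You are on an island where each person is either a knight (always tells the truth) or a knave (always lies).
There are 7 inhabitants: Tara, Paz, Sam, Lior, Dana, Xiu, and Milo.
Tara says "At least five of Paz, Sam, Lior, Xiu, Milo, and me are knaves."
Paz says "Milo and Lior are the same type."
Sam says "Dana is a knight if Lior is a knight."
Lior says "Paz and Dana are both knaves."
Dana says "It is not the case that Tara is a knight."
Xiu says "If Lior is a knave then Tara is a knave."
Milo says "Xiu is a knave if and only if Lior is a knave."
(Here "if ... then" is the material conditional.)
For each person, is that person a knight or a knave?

Knights: Paz, Sam, Dana, and Xiu. Knaves: Tara, Lior, and Milo.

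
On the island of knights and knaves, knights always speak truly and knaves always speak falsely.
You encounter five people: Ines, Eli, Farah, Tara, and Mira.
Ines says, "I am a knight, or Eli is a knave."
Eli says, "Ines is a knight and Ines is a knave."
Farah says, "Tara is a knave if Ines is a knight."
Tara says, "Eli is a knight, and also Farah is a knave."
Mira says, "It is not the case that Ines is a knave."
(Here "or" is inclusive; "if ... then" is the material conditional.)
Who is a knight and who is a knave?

Ines is a knight; "I am a knight, or Eli is a knave" is true, as required.
Eli is a knave, and the claim "Ines is a knight and Ines is a knave" is indeed False.
Farah is a knight, and the claim "Tara is a knave if Ines is a knight" is indeed true.
Since Tara is a knave, "Eli is a knight, and also Farah is a knave" needs to be False, which holds.
Mira is a knight; "it is not the case that Ines is a knave" is true, as required.

Knights: Ines, Farah, and Mira. Knaves: Eli and Tara.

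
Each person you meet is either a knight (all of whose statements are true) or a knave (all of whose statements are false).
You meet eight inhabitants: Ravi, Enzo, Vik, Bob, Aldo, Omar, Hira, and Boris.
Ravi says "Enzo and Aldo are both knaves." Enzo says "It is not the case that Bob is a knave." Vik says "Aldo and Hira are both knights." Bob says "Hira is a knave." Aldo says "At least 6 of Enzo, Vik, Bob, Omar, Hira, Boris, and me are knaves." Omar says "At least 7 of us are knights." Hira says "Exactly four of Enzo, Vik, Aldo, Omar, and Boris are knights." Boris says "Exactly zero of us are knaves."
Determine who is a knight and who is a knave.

Knights: Enzo and Bob. Knaves: Ravi, Vik, Aldo, Omar, Hira, and Boris.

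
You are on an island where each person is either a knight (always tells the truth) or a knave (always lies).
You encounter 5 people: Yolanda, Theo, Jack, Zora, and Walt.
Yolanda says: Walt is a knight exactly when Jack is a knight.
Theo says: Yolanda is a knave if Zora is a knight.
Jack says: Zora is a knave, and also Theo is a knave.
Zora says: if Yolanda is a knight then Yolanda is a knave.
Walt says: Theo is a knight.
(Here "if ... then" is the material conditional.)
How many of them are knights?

3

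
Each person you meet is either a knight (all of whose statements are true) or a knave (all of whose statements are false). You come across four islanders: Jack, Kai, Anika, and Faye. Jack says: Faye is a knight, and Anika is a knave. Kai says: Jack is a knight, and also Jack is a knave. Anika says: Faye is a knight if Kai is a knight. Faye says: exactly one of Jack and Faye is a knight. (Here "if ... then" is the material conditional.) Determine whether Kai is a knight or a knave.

Kai is a knave.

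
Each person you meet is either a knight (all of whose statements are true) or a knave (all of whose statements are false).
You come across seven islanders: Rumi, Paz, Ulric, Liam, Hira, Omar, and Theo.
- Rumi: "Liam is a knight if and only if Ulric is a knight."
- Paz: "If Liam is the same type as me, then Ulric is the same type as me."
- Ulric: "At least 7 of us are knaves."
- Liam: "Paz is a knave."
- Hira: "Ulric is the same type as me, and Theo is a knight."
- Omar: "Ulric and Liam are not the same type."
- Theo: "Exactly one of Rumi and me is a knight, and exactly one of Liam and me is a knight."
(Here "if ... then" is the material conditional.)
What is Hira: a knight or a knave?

Hira is a knave.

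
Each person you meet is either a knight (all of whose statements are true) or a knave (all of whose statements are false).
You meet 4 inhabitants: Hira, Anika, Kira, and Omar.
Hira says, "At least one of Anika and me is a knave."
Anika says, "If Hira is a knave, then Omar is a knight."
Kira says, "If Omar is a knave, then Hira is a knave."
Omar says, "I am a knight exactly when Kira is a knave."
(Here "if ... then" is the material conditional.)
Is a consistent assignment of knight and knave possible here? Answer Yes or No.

No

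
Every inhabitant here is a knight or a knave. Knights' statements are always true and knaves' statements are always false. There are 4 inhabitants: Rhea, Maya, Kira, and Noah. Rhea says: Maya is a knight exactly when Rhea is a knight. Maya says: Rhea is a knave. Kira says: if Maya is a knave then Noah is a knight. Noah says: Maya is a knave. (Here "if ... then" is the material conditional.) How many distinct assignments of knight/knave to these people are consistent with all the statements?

1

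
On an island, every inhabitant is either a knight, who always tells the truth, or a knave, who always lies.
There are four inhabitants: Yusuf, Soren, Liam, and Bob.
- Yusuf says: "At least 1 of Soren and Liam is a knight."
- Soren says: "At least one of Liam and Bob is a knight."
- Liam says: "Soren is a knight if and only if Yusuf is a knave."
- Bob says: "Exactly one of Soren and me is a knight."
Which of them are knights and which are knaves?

Knights: none. Knaves: Yusuf, Soren, Liam, and Bob.

Suppose Yusuf is a knight. Then Yusuf's statement "at least 1 of Soren and Liam is a knight" would have to be true. Checking the 8 ways to assign the others, none is consistent with every speaker.
(For instance, with Soren=knave, Liam=knave, Bob=knave, Yusuf's claim "at least 1 of Soren and Liam is a knight" comes out false where it would need to be true.)
So Yusuf must be a knave, making "at least 1 of Soren and Liam is a knight" false. Taking Yusuf=knave, Soren=knave, Liam=knave, Bob=knave, each remaining statement checks out:
  Soren (knave): "at least one of Liam and Bob is a knight" — false. ✓
  Liam (knave): "Soren is a knight if and only if Yusuf is a knave" — false. ✓
  Bob (knave): "exactly one of Soren and me is a knight" — false. ✓
This is the unique consistent assignment.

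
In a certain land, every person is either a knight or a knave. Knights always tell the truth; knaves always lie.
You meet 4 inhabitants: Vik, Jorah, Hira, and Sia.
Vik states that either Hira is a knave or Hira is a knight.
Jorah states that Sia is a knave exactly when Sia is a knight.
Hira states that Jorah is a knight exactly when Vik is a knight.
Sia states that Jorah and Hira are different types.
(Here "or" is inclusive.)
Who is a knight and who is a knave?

As a knight, Vik's statement "either Hira is a knave or Hira is a knight" should be True; it is.
As a knave, Jorah's statement "Sia is a knave exactly when Sia is a knight" should be false; it is.
Hira is a knave, so "Jorah is a knight exactly when Vik is a knight" must be false — and it is.
As a knave, Sia's statement "Jorah and Hira are different types" should be false; it is.

Vik is a knight, Jorah is a knave, Hira is a knave, and Sia is a knave.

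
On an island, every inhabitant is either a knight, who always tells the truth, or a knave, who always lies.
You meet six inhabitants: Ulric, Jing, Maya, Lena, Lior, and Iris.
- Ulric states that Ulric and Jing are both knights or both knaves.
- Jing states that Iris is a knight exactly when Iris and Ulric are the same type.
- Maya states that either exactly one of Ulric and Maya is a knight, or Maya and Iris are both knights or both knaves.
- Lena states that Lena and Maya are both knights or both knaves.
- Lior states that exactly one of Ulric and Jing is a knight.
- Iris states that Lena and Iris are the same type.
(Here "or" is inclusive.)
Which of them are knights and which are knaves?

Ulric is a knight; "Ulric and Jing are both knights or both knaves" is true, as required.
Since Jing is a knight, "Iris is a knight exactly when Iris and Ulric are the same type" needs to be true, which holds.
As a knight, Maya's statement "either exactly one of Ulric and Maya is a knight, or Maya and Iris are both knights or both knaves" should be true; it is.
As a knight, Lena's statement "Lena and Maya are both knights or both knaves" should be true; it is.
Since Lior is a knave, "exactly one of Ulric and Jing is a knight" needs to be False, which holds.
Iris is a knight; "Lena and Iris are the same type" is true, as required.

Ulric is a knight, Jing is a knight, Maya is a knight, Lena is a knight, Lior is a knave, and Iris is a knight.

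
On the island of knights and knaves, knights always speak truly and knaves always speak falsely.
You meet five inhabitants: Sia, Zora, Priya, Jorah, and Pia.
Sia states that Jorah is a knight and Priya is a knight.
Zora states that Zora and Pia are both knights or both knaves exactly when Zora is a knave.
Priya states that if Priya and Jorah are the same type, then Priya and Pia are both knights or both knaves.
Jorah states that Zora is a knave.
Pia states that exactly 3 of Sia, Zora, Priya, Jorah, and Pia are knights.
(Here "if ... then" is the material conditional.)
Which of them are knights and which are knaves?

Suppose Sia is a knight. Then Sia's statement "Jorah is a knight and Priya is a knight" would have to be true. Checking the 16 ways to assign the others, none is consistent with every speaker.
(For instance, with Zora=knight, Priya=knight, Jorah=knave, Pia=knave, Sia's claim "Jorah is a knight and Priya is a knight" comes out false where it would need to be true.)
So Sia must be a knave, making "Jorah is a knight and Priya is a knight" false. Taking Sia=knave, Zora=knight, Priya=knight, Jorah=knave, Pia=knave, each remaining statement checks out:
  Zora (knight): "Zora and Pia are both knights or both knaves exactly when Zora is a knave" — true. ✓
  Priya (knight): "if Priya and Jorah are the same type, then Priya and Pia are both knights or both knaves" — true. ✓
  Jorah (knave): "Zora is a knave" — false. ✓
  Pia (knave): "exactly 3 of Sia, Zora, Priya, Jorah, and Pia are knights" — false. ✓
This is the unique consistent assignment.

Sia is a knave, Zora is a knight, Priya is a knight, Jorah is a knave, and Pia is a knave.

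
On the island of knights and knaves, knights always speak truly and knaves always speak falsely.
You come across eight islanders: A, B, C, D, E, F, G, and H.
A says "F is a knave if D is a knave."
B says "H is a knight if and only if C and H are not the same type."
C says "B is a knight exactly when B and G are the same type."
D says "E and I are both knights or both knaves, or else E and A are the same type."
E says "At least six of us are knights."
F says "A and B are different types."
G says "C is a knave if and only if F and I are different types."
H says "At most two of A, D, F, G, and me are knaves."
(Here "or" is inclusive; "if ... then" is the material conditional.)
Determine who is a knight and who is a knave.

A is a knight; "F is a knave if D is a knave" is True, as required.
B is a knave, so "H is a knight if and only if C and H are not the same type" must be false — and it is.
As a knight, C's statement "B is a knight exactly when B and G are the same type" should be True; it is.
D (knight): "E and I are both knights or both knaves, or else E and A are the same type" — True. ✓
E (knight): "at least six of us are knights" — True. ✓
As a knight, F's statement "A and B are different types" should be True; it is.
G (knight): "C is a knave if and only if F and I are different types" — True. ✓
As a knight, H's statement "at most two of A, D, F, G, and me are knaves" should be True; it is.

Knights: A, C, D, E, F, G, and H. Knaves: B.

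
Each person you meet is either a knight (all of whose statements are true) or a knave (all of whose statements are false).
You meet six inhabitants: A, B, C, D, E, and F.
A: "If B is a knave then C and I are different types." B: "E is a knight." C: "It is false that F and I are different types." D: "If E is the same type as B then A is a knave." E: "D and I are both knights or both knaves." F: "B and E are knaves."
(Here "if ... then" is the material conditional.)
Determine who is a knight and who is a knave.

Knights: D and F. Knaves: A, B, C, and E.

A (knave): "if B is a knave then C and I are different types" — False. ✓
B is a knave; "E is a knight" is False, as required.
As a knave, C's statement "it is false that F and I are different types" should be False; it is.
As a knight, D's statement "if E is the same type as B then A is a knave" should be True; it is.
E is a knave, so "D and I are both knights or both knaves" must be False — and it is.
F is a knight, and the claim "B and E are knaves" is indeed True.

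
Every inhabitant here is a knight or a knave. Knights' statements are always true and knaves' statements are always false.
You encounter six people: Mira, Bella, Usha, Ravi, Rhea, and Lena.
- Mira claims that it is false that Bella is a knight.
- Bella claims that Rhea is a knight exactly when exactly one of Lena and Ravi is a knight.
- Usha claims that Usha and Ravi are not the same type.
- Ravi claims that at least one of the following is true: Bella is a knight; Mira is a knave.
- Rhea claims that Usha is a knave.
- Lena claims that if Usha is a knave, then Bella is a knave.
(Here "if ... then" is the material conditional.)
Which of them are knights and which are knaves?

Mira is a knight, Bella is a knave, Usha is a knight, Ravi is a knave, Rhea is a knave, and Lena is a knight.

As a knight, Mira's statement "it is false that Bella is a knight" should be true; it is.
Since Bella is a knave, "Rhea is a knight exactly when exactly one of Lena and Ravi is a knight" needs to be false, which holds.
Since Usha is a knight, "Usha and Ravi are not the same type" needs to be true, which holds.
Ravi is a knave; "at least one of the following is true: Bella is a knight; Mira is a knave" is false, as required.
Rhea is a knave; "Usha is a knave" is false, as required.
Lena (knight): "if Usha is a knave, then Bella is a knave" — true. ✓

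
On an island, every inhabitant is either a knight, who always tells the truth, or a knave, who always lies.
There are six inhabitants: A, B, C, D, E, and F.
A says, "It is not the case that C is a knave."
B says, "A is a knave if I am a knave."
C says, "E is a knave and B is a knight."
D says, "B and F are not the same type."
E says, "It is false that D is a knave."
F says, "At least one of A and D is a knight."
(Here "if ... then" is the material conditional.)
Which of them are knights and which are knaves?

A is a knight; "it is not the case that C is a knave" is true, as required.
B is a knight; "A is a knave if I am a knave" is true, as required.
Since C is a knight, "E is a knave and B is a knight" needs to be true, which holds.
D is a knave, and the claim "B and F are not the same type" is indeed False.
E is a knave, and the claim "it is false that D is a knave" is indeed False.
F (knight): "at least one of A and D is a knight" — true. ✓

Knights: A, B, C, and F. Knaves: D and E.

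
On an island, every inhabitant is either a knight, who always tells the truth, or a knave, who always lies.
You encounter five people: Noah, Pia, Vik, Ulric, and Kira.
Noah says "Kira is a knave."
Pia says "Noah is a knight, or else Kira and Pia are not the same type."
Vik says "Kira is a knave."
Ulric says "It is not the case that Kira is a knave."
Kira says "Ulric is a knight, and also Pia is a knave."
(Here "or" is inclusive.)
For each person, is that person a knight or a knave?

Knights: Noah, Pia, and Vik. Knaves: Ulric and Kira.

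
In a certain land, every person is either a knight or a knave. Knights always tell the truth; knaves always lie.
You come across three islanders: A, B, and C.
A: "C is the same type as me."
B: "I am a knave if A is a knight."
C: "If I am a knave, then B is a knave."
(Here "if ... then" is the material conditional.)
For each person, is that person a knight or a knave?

Knights: B and C. Knaves: A.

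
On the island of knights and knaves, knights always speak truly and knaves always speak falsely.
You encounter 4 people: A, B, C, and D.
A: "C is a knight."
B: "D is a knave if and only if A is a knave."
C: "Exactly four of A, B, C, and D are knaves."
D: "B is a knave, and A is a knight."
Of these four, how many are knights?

1

The unique consistent assignment is A=knave, B=knight, C=knave, D=knave.
That has 1 knight.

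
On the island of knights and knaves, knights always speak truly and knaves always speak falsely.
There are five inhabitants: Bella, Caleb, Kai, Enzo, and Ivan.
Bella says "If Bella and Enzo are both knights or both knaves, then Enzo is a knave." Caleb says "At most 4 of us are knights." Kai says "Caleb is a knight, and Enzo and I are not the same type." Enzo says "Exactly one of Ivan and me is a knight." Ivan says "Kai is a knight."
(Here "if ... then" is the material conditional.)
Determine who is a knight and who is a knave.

Bella is a knight, Caleb is a knight, Kai is a knave, Enzo is a knave, and Ivan is a knave.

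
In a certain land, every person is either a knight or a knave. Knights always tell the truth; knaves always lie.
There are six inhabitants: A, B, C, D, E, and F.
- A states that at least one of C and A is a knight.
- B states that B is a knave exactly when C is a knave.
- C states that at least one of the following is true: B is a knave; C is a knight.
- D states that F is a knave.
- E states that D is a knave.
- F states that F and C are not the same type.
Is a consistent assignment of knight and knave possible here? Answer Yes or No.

No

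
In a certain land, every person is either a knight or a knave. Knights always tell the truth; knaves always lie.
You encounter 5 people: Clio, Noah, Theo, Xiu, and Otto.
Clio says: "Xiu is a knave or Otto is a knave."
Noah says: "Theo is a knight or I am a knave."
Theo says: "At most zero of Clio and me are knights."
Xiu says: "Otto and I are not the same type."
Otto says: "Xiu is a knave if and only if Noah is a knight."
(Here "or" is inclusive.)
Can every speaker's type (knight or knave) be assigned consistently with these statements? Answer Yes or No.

No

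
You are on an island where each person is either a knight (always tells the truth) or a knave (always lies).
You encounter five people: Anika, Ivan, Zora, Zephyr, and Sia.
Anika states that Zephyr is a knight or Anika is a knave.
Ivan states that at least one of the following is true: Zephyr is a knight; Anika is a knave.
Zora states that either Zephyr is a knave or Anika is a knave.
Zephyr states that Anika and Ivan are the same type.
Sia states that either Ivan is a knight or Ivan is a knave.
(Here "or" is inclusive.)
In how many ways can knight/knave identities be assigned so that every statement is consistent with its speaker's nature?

1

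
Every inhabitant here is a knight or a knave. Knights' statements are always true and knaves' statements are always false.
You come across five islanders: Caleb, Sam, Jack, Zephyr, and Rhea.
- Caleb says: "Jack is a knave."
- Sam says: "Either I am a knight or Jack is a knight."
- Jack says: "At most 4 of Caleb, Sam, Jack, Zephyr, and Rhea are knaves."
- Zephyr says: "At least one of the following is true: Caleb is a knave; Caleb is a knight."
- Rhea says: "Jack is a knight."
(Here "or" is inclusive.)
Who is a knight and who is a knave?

Caleb is a knave, Sam is a knight, Jack is a knight, Zephyr is a knight, and Rhea is a knight.

Caleb (knave): "Jack is a knave" — false. ✓
Sam (knight): "either I am a knight or Jack is a knight" — true. ✓
Jack is a knight, so "at most 4 of Caleb, Sam, Jack, Zephyr, and Rhea are knaves" must be true — and it is.
Zephyr is a knight, and the claim "at least one of the following is true: Caleb is a knave; Caleb is a knight" is indeed true.
Rhea is a knight; "Jack is a knight" is true, as required.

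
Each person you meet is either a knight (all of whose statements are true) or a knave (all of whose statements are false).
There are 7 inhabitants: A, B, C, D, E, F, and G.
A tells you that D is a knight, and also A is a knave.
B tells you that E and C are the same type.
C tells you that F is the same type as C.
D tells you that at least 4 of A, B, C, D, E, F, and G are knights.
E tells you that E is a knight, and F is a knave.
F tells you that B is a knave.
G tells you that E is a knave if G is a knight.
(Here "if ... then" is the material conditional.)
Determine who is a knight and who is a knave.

A (knave): "D is a knight, and also A is a knave" — false. ✓
B is a knave, and the claim "E and C are the same type" is indeed false.
C (knight): "F is the same type as C" — True. ✓
Since D is a knave, "at least 4 of A, B, C, D, E, F, and G are knights" needs to be false, which holds.
E is a knave, so "E is a knight, and F is a knave" must be false — and it is.
F is a knight, so "B is a knave" must be True — and it is.
G is a knight, so "E is a knave if G is a knight" must be True — and it is.

Knights: C, F, and G. Knaves: A, B, D, and E.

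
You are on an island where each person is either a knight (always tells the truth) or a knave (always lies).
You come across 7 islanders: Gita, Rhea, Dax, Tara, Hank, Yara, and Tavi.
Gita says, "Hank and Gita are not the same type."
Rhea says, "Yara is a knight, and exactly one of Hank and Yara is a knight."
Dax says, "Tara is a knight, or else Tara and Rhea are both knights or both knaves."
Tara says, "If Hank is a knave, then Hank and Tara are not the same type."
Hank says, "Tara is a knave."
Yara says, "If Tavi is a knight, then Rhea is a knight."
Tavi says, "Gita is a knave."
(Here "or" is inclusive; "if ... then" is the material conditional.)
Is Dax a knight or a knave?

Dax is a knight.

Consistent assignments: {Gita=knight, Rhea=knight, Dax=knight, Tara=knight, Hank=knave, Yara=knight, Tavi=knave}; {Gita=knave, Rhea=knight, Dax=knight, Tara=knight, Hank=knave, Yara=knight, Tavi=knight}; {Gita=knave, Rhea=knave, Dax=knight, Tara=knight, Hank=knave, Yara=knave, Tavi=knight}
In every consistent assignment, Dax is a knight.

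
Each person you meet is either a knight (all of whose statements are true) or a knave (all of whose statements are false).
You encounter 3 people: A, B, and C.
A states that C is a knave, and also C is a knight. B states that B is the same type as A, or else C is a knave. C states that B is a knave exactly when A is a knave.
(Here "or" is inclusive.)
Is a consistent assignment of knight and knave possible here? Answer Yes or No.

Yes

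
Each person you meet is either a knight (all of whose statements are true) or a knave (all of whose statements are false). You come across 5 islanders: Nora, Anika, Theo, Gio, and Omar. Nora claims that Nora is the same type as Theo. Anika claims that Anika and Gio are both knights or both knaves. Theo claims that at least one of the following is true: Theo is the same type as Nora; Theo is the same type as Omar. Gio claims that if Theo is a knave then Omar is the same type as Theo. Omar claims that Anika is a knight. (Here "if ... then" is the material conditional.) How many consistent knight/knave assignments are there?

3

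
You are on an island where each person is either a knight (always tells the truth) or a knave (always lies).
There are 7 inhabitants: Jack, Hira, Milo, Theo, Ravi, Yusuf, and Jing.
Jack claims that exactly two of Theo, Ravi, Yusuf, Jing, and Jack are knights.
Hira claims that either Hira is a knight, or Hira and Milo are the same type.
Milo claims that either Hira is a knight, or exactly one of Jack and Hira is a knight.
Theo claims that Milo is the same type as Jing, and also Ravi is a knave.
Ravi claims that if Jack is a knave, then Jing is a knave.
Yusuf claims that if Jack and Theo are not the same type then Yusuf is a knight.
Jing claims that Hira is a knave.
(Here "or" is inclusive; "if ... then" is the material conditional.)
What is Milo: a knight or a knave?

Milo is a knight.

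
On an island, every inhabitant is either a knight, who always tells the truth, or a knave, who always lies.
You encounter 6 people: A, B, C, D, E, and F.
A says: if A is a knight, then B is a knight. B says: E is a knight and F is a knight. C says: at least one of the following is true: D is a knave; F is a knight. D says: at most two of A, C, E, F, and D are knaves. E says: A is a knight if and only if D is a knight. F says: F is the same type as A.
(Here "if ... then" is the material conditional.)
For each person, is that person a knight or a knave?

A is a knight, and the claim "if A is a knight, then B is a knight" is indeed True.
B (knight): "E is a knight and F is a knight" — True. ✓
As a knight, C's statement "at least one of the following is true: D is a knave; F is a knight" should be True; it is.
D is a knight; "at most two of A, C, E, F, and D are knaves" is True, as required.
E is a knight, so "A is a knight if and only if D is a knight" must be True — and it is.
F (knight): "F is the same type as A" — True. ✓

Knights: A, B, C, D, E, and F. Knaves: none.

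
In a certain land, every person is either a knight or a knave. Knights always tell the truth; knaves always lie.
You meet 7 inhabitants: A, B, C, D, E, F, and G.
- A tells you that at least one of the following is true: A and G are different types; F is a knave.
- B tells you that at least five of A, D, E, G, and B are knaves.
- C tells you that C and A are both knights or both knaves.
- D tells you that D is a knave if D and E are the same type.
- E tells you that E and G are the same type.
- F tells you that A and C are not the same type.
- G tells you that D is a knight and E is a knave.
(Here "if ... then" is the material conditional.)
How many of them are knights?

4

The unique consistent assignment is A=knight, B=knave, C=knight, D=knight, E=knave, F=knave, G=knight.
That has 4 knights.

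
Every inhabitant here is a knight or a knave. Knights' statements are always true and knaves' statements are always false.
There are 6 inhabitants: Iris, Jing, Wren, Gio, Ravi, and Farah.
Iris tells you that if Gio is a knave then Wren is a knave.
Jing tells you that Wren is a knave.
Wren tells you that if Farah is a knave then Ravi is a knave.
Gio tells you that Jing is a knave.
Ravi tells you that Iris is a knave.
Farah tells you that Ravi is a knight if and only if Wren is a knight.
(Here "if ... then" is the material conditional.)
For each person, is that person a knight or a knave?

Iris is a knight, Jing is a knave, Wren is a knight, Gio is a knight, Ravi is a knave, and Farah is a knave.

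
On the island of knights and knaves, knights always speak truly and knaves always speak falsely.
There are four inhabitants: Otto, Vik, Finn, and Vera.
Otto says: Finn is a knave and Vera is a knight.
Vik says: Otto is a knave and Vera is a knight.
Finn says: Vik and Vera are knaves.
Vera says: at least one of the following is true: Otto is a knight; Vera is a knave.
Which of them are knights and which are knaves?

Knights: Otto and Vera. Knaves: Vik and Finn.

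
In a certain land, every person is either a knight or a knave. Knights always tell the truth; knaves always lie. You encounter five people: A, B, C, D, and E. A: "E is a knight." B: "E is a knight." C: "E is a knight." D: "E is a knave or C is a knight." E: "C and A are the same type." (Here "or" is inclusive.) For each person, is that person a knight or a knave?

Knights: A, B, C, D, and E. Knaves: none.

A (knight): "E is a knight" — true. ✓
As a knight, B's statement "E is a knight" should be true; it is.
Since C is a knight, "E is a knight" needs to be true, which holds.
Since D is a knight, "E is a knave or C is a knight" needs to be true, which holds.
Since E is a knight, "C and A are the same type" needs to be true, which holds.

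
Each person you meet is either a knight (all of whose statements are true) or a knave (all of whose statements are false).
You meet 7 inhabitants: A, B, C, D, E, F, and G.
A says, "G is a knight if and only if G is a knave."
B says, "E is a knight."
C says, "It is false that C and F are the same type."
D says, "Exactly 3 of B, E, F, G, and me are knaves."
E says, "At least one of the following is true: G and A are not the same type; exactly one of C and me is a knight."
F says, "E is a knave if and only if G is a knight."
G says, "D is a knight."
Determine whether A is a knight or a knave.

A is a knave.

Consistent assignments: {A=knave, B=knave, C=knave, D=knave, E=knave, F=knave, G=knave}
In every consistent assignment, A is a knave.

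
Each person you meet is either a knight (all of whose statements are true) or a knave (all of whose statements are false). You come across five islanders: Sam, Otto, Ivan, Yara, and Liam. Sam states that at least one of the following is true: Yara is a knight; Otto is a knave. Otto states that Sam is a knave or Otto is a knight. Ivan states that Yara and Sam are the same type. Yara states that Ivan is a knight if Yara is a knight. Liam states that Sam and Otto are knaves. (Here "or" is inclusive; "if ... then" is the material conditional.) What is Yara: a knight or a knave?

Consistent assignments: {Sam=knight, Otto=knight, Ivan=knight, Yara=knight, Liam=knave}; {Sam=knight, Otto=knave, Ivan=knight, Yara=knight, Liam=knave}
In every consistent assignment, Yara is a knight.

Yara is a knight.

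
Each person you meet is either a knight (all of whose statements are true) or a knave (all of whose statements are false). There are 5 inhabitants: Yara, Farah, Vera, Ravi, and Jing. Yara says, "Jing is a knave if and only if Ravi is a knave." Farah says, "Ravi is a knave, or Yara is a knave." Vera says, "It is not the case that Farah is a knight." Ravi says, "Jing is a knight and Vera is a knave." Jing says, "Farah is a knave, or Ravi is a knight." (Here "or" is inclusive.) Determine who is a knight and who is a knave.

Yara is a knight, Farah is a knight, Vera is a knave, Ravi is a knave, and Jing is a knave.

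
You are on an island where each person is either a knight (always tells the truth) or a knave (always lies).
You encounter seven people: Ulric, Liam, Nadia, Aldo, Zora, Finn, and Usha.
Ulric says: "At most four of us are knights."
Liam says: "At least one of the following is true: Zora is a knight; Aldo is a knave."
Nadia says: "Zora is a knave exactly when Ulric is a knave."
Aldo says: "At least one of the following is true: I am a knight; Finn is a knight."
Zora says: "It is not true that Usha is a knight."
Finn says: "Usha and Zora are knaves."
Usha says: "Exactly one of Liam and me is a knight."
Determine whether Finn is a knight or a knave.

Finn is a knave.

Consistent assignments: {Ulric=knight, Liam=knave, Nadia=knave, Aldo=knight, Zora=knave, Finn=knave, Usha=knight}
In every consistent assignment, Finn is a knave.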